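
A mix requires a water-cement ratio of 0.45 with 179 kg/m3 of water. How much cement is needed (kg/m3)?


Cement = water / (w/c)
= 179 / 0.45
= 397.8 kg/m3

397.8


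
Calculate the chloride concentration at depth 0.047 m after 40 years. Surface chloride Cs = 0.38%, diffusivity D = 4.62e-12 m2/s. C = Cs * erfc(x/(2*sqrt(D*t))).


t_seconds = 40 * 365.25 * 24 * 3600 = 1262304000.0 s
arg = 0.047 / (2 * sqrt(4.62e-12 * 1262304000.0))
= 0.3077
erfc(0.3077) = 0.6634
C = 0.38 * 0.6634 = 0.2521%

0.2521


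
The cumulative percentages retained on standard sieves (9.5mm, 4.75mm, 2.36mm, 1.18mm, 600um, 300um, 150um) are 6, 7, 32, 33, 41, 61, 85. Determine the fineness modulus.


FM = sum(cumulative % retained) / 100
= 265 / 100
= 2.65

2.65


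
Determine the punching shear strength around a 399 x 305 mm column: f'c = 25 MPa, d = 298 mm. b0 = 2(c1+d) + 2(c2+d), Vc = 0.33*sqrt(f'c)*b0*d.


b0 = 2*(399 + 298) + 2*(305 + 298) = 2600 mm
Vc = 0.33 * sqrt(25) * 2600 * 298 / 1000
= 1278.42 kN

1278.42


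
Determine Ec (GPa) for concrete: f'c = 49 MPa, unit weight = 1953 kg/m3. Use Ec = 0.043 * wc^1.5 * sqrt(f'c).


Ec = 0.043 * 1953^1.5 * sqrt(49) / 1000
= 25.98 GPa

25.98


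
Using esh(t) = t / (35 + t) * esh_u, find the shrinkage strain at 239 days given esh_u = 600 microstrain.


esh(239) = 239 / (35 + 239) * 600
= 239 / 274 * 600
= 523.4 microstrain

523.4


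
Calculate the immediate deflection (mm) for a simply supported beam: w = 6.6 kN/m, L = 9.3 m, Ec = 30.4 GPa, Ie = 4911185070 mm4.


Convert: L = 9.3 m = 9300 mm, Ec = 30.4 GPa = 30400 MPa
delta = 5 * 6.6 * 9300^4 / (384 * 30400 * 4911185070)
= 4.31 mm

4.31


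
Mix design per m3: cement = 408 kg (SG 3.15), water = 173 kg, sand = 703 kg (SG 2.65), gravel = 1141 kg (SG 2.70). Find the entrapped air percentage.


Vol cement = 408 / (3.15 * 1000) = 0.129524 m3
Vol water = 173 / 1000 = 0.173 m3
Vol sand = 703 / (2.65 * 1000) = 0.265283 m3
Vol gravel = 1141 / (2.70 * 1000) = 0.422593 m3
Total solid + water volume = 0.990399 m3
Air = (1 - 0.990399) * 100 = 0.96%

0.96


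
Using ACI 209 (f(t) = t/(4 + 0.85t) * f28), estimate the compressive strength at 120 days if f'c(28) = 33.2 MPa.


f(120) = 120 / (4 + 0.85 * 120) * 33.2
= 120 / 106.0 * 33.2
= 37.58 MPa

37.58


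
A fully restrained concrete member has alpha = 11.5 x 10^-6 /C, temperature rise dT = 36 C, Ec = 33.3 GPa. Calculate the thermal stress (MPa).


sigma = alpha * dT * Ec
= 11.5e-6 * 36 * 33.3 * 1000
= 13.786 MPa

13.786


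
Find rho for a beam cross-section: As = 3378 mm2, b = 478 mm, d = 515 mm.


rho = As / (b * d)
= 3378 / (478 * 515)
= 0.0137

0.0137


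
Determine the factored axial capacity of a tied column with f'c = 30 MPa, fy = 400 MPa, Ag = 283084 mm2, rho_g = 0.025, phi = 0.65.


Ast = rho * Ag = 0.025 * 283084 = 7077.1 mm2
phi*Pn = 0.65 * 0.80 * (0.85 * 30 * (283084 - 7077.1) + 400 * 7077.1) / 1000
= 5131.89 kN

5131.89


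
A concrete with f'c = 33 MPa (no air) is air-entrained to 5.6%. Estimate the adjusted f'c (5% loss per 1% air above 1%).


Strength loss = (5.6 - 1) * 5 = 23.0%
f'c = 33 * (1 - 23.0/100)
= 25.41 MPa

25.41


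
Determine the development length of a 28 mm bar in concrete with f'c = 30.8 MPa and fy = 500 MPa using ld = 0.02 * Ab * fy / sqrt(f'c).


Ab = pi * 28^2 / 4 = 615.752 mm2
ld = 0.02 * 615.752 * 500 / sqrt(30.8)
= 1109.5 mm

1109.5


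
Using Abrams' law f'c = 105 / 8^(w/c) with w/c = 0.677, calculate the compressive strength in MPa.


f'c = 105 / 8^0.677
= 105 / 4.087
= 25.69 MPa

25.69


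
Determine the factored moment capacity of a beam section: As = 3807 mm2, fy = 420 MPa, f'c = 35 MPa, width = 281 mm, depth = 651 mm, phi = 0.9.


a = As * fy / (0.85 * f'c * b)
= 3807 * 420 / (0.85 * 35 * 281)
= 191.2665 mm
Mn = As * fy * (d - a/2) / 10^6
= 887.9981 kN-m
phi*Mn = 0.9 * 887.9981 = 799.2 kN-m

799.2


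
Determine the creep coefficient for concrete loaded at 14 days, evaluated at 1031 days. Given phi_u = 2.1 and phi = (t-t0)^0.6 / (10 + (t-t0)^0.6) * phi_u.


dt = 1031 - 14 = 1017
phi = 1017^0.6 / (10 + 1017^0.6) * 2.1
= 1.815

1.815


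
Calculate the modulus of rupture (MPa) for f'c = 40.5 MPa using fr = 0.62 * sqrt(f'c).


fr = 0.62 * sqrt(40.5)
= 3.946 MPa

3.946


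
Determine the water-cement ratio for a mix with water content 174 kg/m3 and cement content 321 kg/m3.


w/c = water / cement
w/c = 174 / 321 = 0.542

0.542


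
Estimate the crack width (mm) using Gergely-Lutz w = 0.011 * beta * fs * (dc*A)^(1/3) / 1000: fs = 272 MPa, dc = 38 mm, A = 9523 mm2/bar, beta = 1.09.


w = 0.011 * beta * fs * (dc * A)^(1/3) / 1000
= 0.011 * 1.09 * 272 * (38 * 9523)^(1/3) / 1000
= 0.232 mm

0.232


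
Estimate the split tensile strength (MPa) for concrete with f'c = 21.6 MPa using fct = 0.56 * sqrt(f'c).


fct = 0.56 * sqrt(21.6)
= 0.56 * 4.648
= 2.603 MPa

2.603


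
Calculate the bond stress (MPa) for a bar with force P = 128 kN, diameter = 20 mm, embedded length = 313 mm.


u = P / (pi * db * ld)
= 128 * 1000 / (pi * 20 * 313)
= 6.509 MPa

6.509


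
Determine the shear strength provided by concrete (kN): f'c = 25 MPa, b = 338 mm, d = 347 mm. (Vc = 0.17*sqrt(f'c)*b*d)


Vc = 0.17 * sqrt(25) * 338 * 347 / 1000
= 99.69 kN

99.69


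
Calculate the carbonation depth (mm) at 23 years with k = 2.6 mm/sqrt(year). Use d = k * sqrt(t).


depth = k * sqrt(t)
= 2.6 * sqrt(23)
= 12.47 mm

12.47


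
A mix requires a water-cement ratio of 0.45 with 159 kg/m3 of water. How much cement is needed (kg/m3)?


Cement = water / (w/c)
= 159 / 0.45
= 353.3 kg/m3

353.3


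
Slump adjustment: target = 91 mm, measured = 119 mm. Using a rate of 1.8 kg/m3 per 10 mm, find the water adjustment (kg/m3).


Difference = 91 - 119 = -28 mm
Water adjustment = -28 * 1.8 / 10 = -5.0 kg/m3

-5.0


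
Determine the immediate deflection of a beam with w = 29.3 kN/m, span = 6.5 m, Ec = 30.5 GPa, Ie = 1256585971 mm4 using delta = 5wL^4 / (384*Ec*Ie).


Convert: L = 6.5 m = 6500 mm, Ec = 30.5 GPa = 30500 MPa
delta = 5 * 29.3 * 6500^4 / (384 * 30500 * 1256585971)
= 17.77 mm

17.77


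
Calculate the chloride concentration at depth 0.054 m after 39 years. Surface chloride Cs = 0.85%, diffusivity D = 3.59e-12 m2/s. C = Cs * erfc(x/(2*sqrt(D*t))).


t_seconds = 39 * 365.25 * 24 * 3600 = 1230746400.0 s
arg = 0.054 / (2 * sqrt(3.59e-12 * 1230746400.0))
= 0.4062
erfc(0.4062) = 0.5657
C = 0.85 * 0.5657 = 0.4808%

0.4808


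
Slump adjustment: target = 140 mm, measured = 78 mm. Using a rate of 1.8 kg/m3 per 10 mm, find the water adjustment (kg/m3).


Difference = 140 - 78 = 62 mm
Water adjustment = 62 * 1.8 / 10 = 11.2 kg/m3

11.2


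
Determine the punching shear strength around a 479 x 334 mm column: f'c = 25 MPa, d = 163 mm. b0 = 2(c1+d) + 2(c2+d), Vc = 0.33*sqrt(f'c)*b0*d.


b0 = 2*(479 + 163) + 2*(334 + 163) = 2278 mm
Vc = 0.33 * sqrt(25) * 2278 * 163 / 1000
= 612.67 kN

612.67


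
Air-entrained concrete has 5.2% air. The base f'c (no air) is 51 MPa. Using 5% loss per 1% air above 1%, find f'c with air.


Strength loss = (5.2 - 1) * 5 = 21.0%
f'c = 51 * (1 - 21.0/100)
= 40.29 MPa

40.29


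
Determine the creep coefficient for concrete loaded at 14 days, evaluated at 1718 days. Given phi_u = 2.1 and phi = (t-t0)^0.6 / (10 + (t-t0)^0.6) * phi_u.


dt = 1718 - 14 = 1704
phi = 1704^0.6 / (10 + 1704^0.6) * 2.1
= 1.883

1.883


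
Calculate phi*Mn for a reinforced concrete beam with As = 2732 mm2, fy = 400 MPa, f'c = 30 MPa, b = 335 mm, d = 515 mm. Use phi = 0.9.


a = As * fy / (0.85 * f'c * b)
= 2732 * 400 / (0.85 * 30 * 335)
= 127.9251 mm
Mn = As * fy * (d - a/2) / 10^6
= 492.8937 kN-m
phi*Mn = 0.9 * 492.8937 = 443.6 kN-m

443.6


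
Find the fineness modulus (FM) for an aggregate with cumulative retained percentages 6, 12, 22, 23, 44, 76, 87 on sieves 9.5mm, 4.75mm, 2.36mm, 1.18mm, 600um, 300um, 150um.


FM = sum(cumulative % retained) / 100
= 270 / 100
= 2.7

2.7


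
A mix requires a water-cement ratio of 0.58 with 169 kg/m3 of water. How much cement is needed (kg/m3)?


Cement = water / (w/c)
= 169 / 0.58
= 291.4 kg/m3

291.4


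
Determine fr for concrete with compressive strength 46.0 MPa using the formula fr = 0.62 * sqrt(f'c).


fr = 0.62 * sqrt(46.0)
= 4.205 MPa

4.205


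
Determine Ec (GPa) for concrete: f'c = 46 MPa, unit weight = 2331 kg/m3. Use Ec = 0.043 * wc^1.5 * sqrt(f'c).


Ec = 0.043 * 2331^1.5 * sqrt(46) / 1000
= 32.82 GPa

32.82


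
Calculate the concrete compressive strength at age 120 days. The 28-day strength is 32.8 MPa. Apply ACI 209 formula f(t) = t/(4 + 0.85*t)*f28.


f(120) = 120 / (4 + 0.85 * 120) * 32.8
= 120 / 106.0 * 32.8
= 37.13 MPa

37.13


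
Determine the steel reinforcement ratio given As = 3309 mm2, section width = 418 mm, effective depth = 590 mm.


rho = As / (b * d)
= 3309 / (418 * 590)
= 0.0134

0.0134


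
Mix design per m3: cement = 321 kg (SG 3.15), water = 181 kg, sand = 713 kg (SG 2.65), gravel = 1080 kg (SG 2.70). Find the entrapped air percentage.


Vol cement = 321 / (3.15 * 1000) = 0.101905 m3
Vol water = 181 / 1000 = 0.181 m3
Vol sand = 713 / (2.65 * 1000) = 0.269057 m3
Vol gravel = 1080 / (2.70 * 1000) = 0.4 m3
Total solid + water volume = 0.951961 m3
Air = (1 - 0.951961) * 100 = 4.8%

4.8


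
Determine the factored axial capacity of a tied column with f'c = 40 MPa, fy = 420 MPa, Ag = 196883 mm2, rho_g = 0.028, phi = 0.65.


Ast = rho * Ag = 0.028 * 196883 = 5512.724 mm2
phi*Pn = 0.65 * 0.80 * (0.85 * 40 * (196883 - 5512.724) + 420 * 5512.724) / 1000
= 4587.41 kN

4587.41


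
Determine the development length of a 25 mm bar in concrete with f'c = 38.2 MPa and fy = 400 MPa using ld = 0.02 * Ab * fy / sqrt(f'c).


Ab = pi * 25^2 / 4 = 490.874 mm2
ld = 0.02 * 490.874 * 400 / sqrt(38.2)
= 635.4 mm

635.4


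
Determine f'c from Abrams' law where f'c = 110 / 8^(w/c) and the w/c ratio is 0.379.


f'c = 110 / 8^0.379
= 110 / 2.199
= 50.02 MPa

50.02


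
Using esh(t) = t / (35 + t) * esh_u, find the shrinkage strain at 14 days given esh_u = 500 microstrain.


esh(14) = 14 / (35 + 14) * 500
= 14 / 49 * 500
= 142.9 microstrain

142.9


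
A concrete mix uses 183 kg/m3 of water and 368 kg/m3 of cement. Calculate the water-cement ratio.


w/c = water / cement
w/c = 183 / 368 = 0.497

0.497


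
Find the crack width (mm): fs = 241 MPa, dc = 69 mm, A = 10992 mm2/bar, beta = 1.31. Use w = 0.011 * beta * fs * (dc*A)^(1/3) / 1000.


w = 0.011 * beta * fs * (dc * A)^(1/3) / 1000
= 0.011 * 1.31 * 241 * (69 * 10992)^(1/3) / 1000
= 0.317 mm

0.317


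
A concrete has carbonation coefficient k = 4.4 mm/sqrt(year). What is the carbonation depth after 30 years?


depth = k * sqrt(t)
= 4.4 * sqrt(30)
= 24.1 mm

24.1


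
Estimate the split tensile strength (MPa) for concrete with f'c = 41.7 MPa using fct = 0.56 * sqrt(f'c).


fct = 0.56 * sqrt(41.7)
= 0.56 * 6.458
= 3.616 MPa

3.616


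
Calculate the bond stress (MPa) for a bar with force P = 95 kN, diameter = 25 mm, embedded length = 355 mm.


u = P / (pi * db * ld)
= 95 * 1000 / (pi * 25 * 355)
= 3.407 MPa

3.407


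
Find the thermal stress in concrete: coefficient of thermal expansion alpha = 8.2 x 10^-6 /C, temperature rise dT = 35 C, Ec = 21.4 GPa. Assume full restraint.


sigma = alpha * dT * Ec
= 8.2e-6 * 35 * 21.4 * 1000
= 6.142 MPa

6.142


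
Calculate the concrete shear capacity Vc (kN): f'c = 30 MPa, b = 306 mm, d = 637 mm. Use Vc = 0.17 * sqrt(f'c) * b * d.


Vc = 0.17 * sqrt(30) * 306 * 637 / 1000
= 181.5 kN

181.5


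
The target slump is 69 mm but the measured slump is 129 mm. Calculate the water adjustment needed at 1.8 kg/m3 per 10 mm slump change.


Difference = 69 - 129 = -60 mm
Water adjustment = -60 * 1.8 / 10 = -10.8 kg/m3

-10.8


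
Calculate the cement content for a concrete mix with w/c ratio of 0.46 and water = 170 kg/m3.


Cement = water / (w/c)
= 170 / 0.46
= 369.6 kg/m3

369.6


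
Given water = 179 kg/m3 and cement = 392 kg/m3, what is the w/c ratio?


w/c = water / cement
w/c = 179 / 392 = 0.457

0.457


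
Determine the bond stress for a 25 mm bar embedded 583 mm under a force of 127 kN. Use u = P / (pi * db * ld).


u = P / (pi * db * ld)
= 127 * 1000 / (pi * 25 * 583)
= 2.774 MPa

2.774


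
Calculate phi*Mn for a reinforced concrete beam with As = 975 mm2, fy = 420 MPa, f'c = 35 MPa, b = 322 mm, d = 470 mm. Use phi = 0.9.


a = As * fy / (0.85 * f'c * b)
= 975 * 420 / (0.85 * 35 * 322)
= 42.7475 mm
Mn = As * fy * (d - a/2) / 10^6
= 183.7124 kN-m
phi*Mn = 0.9 * 183.7124 = 165.34 kN-m

165.34


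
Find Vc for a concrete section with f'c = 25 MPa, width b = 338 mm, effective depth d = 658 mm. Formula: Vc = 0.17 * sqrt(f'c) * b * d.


Vc = 0.17 * sqrt(25) * 338 * 658 / 1000
= 189.04 kN

189.04


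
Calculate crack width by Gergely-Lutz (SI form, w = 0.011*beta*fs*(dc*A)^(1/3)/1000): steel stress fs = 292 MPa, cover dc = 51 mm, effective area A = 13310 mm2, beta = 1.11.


w = 0.011 * beta * fs * (dc * A)^(1/3) / 1000
= 0.011 * 1.11 * 292 * (51 * 13310)^(1/3) / 1000
= 0.313 mm

0.313


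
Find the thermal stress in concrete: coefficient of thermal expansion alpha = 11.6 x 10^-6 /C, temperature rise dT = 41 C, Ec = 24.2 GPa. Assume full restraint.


sigma = alpha * dT * Ec
= 11.6e-6 * 41 * 24.2 * 1000
= 11.51 MPa

11.51


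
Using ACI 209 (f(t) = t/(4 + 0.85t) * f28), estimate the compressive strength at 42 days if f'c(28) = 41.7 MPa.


f(42) = 42 / (4 + 0.85 * 42) * 41.7
= 42 / 39.7 * 41.7
= 44.12 MPa

44.12


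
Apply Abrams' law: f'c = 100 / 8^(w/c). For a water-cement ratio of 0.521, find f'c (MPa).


f'c = 100 / 8^0.521
= 100 / 2.955
= 33.84 MPa

33.84


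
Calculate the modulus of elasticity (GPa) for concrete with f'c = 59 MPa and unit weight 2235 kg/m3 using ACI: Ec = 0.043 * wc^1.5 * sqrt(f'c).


Ec = 0.043 * 2235^1.5 * sqrt(59) / 1000
= 34.9 GPa

34.9


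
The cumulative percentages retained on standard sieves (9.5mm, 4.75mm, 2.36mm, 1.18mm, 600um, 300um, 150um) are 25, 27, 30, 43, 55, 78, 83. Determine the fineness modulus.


FM = sum(cumulative % retained) / 100
= 341 / 100
= 3.41

3.41


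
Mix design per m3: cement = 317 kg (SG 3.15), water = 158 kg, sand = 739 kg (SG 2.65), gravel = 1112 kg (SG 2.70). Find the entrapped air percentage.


Vol cement = 317 / (3.15 * 1000) = 0.100635 m3
Vol water = 158 / 1000 = 0.158 m3
Vol sand = 739 / (2.65 * 1000) = 0.278868 m3
Vol gravel = 1112 / (2.70 * 1000) = 0.411852 m3
Total solid + water volume = 0.949355 m3
Air = (1 - 0.949355) * 100 = 5.06%

5.06


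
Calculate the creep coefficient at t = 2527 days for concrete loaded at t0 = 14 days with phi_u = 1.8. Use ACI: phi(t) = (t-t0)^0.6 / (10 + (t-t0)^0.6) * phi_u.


dt = 2527 - 14 = 2513
phi = 2513^0.6 / (10 + 2513^0.6) * 1.8
= 1.65

1.65


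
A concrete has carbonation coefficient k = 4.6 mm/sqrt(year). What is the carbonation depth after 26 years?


depth = k * sqrt(t)
= 4.6 * sqrt(26)
= 23.46 mm

23.46


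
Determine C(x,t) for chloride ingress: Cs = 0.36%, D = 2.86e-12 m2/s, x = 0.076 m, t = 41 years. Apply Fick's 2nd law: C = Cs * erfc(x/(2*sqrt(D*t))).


t_seconds = 41 * 365.25 * 24 * 3600 = 1293861600.0 s
arg = 0.076 / (2 * sqrt(2.86e-12 * 1293861600.0))
= 0.6247
erfc(0.6247) = 0.377
C = 0.36 * 0.377 = 0.1357%

0.1357


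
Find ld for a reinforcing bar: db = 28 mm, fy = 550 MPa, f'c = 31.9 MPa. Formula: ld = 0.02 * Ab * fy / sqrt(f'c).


Ab = pi * 28^2 / 4 = 615.752 mm2
ld = 0.02 * 615.752 * 550 / sqrt(31.9)
= 1199.2 mm

1199.2


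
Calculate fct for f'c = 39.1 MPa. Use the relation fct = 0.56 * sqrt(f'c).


fct = 0.56 * sqrt(39.1)
= 0.56 * 6.253
= 3.502 MPa

3.502


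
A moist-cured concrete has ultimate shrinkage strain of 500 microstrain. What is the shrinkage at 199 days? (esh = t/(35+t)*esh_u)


esh(199) = 199 / (35 + 199) * 500
= 199 / 234 * 500
= 425.2 microstrain

425.2


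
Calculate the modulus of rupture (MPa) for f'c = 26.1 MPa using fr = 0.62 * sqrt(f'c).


fr = 0.62 * sqrt(26.1)
= 3.167 MPa

3.167


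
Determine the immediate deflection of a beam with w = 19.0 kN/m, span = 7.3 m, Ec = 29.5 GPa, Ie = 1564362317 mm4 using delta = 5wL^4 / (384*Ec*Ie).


Convert: L = 7.3 m = 7300 mm, Ec = 29.5 GPa = 29500 MPa
delta = 5 * 19.0 * 7300^4 / (384 * 29500 * 1564362317)
= 15.22 mm

15.22


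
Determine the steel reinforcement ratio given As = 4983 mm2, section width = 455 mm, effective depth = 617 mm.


rho = As / (b * d)
= 4983 / (455 * 617)
= 0.0177

0.0177


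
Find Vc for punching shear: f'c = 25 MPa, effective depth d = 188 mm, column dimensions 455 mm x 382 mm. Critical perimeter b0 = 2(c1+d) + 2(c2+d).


b0 = 2*(455 + 188) + 2*(382 + 188) = 2426 mm
Vc = 0.33 * sqrt(25) * 2426 * 188 / 1000
= 752.55 kN

752.55


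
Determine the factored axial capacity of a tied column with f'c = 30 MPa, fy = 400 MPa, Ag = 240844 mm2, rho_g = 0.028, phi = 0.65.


Ast = rho * Ag = 0.028 * 240844 = 6743.632 mm2
phi*Pn = 0.65 * 0.80 * (0.85 * 30 * (240844 - 6743.632) + 400 * 6743.632) / 1000
= 4506.85 kN

4506.85


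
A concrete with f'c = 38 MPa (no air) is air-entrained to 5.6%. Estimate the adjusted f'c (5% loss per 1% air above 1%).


Strength loss = (5.6 - 1) * 5 = 23.0%
f'c = 38 * (1 - 23.0/100)
= 29.26 MPa

29.26


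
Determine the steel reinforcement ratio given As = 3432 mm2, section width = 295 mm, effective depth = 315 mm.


rho = As / (b * d)
= 3432 / (295 * 315)
= 0.0369

0.0369


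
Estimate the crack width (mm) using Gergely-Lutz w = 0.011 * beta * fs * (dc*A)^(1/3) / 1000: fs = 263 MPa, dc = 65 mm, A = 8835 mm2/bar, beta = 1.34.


w = 0.011 * beta * fs * (dc * A)^(1/3) / 1000
= 0.011 * 1.34 * 263 * (65 * 8835)^(1/3) / 1000
= 0.322 mm

0.322


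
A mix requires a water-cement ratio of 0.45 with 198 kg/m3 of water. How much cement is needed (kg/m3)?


Cement = water / (w/c)
= 198 / 0.45
= 440.0 kg/m3

440.0


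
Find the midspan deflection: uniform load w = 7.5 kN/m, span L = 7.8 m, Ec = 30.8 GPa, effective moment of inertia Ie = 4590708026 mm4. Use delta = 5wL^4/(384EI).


Convert: L = 7.8 m = 7800 mm, Ec = 30.8 GPa = 30800 MPa
delta = 5 * 7.5 * 7800^4 / (384 * 30800 * 4590708026)
= 2.56 mm

2.56


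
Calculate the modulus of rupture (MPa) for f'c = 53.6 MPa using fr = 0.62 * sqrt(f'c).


fr = 0.62 * sqrt(53.6)
= 4.539 MPa

4.539


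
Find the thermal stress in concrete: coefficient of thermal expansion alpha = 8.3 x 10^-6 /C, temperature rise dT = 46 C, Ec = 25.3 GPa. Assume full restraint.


sigma = alpha * dT * Ec
= 8.3e-6 * 46 * 25.3 * 1000
= 9.66 MPa

9.66


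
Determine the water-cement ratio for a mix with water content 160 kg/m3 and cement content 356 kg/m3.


w/c = water / cement
w/c = 160 / 356 = 0.449

0.449


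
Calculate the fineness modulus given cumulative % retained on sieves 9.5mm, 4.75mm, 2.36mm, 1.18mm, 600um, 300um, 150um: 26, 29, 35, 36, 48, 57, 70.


FM = sum(cumulative % retained) / 100
= 301 / 100
= 3.01

3.01


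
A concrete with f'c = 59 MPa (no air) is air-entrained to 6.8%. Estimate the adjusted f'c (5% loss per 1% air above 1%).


Strength loss = (6.8 - 1) * 5 = 29.0%
f'c = 59 * (1 - 29.0/100)
= 41.89 MPa

41.89


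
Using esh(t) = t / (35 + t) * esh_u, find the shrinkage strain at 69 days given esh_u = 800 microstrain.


esh(69) = 69 / (35 + 69) * 800
= 69 / 104 * 800
= 530.8 microstrain

530.8


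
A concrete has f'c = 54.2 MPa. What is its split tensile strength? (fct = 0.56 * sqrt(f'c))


fct = 0.56 * sqrt(54.2)
= 0.56 * 7.362
= 4.123 MPa

4.123


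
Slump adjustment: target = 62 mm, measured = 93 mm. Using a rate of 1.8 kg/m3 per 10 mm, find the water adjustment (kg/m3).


Difference = 62 - 93 = -31 mm
Water adjustment = -31 * 1.8 / 10 = -5.6 kg/m3

-5.6


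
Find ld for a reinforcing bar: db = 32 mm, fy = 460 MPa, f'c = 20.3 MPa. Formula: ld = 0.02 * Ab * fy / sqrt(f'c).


Ab = pi * 32^2 / 4 = 804.248 mm2
ld = 0.02 * 804.248 * 460 / sqrt(20.3)
= 1642.2 mm

1642.2


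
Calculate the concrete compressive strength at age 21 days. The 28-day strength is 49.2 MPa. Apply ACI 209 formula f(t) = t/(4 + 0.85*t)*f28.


f(21) = 21 / (4 + 0.85 * 21) * 49.2
= 21 / 21.85 * 49.2
= 47.29 MPa

47.29


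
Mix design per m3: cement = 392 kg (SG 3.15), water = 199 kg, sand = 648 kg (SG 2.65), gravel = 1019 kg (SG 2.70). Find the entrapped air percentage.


Vol cement = 392 / (3.15 * 1000) = 0.124444 m3
Vol water = 199 / 1000 = 0.199 m3
Vol sand = 648 / (2.65 * 1000) = 0.244528 m3
Vol gravel = 1019 / (2.70 * 1000) = 0.377407 m3
Total solid + water volume = 0.94538 m3
Air = (1 - 0.94538) * 100 = 5.46%

5.46


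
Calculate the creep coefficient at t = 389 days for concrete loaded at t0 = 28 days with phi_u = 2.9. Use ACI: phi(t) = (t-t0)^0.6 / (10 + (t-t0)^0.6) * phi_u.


dt = 389 - 28 = 361
phi = 361^0.6 / (10 + 361^0.6) * 2.9
= 2.244

2.244


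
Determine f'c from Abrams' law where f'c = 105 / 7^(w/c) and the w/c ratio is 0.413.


f'c = 105 / 7^0.413
= 105 / 2.234
= 47.01 MPa

47.01


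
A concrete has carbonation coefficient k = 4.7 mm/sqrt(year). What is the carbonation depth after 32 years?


depth = k * sqrt(t)
= 4.7 * sqrt(32)
= 26.59 mm

26.59


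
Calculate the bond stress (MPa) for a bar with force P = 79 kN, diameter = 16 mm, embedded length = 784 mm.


u = P / (pi * db * ld)
= 79 * 1000 / (pi * 16 * 784)
= 2.005 MPa

2.005


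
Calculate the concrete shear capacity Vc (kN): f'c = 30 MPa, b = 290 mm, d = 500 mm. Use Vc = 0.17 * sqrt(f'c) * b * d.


Vc = 0.17 * sqrt(30) * 290 * 500 / 1000
= 135.01 kN

135.01


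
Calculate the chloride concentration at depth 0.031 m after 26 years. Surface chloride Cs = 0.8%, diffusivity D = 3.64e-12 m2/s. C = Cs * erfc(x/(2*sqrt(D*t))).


t_seconds = 26 * 365.25 * 24 * 3600 = 820497600.0 s
arg = 0.031 / (2 * sqrt(3.64e-12 * 820497600.0))
= 0.2836
erfc(0.2836) = 0.6883
C = 0.8 * 0.6883 = 0.5507%

0.5507


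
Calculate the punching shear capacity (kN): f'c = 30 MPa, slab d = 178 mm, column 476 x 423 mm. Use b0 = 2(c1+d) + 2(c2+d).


b0 = 2*(476 + 178) + 2*(423 + 178) = 2510 mm
Vc = 0.33 * sqrt(30) * 2510 * 178 / 1000
= 807.55 kN

807.55


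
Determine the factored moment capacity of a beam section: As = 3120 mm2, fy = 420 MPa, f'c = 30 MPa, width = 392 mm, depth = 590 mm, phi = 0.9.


a = As * fy / (0.85 * f'c * b)
= 3120 * 420 / (0.85 * 30 * 392)
= 131.0924 mm
Mn = As * fy * (d - a/2) / 10^6
= 687.2442 kN-m
phi*Mn = 0.9 * 687.2442 = 618.52 kN-m

618.52


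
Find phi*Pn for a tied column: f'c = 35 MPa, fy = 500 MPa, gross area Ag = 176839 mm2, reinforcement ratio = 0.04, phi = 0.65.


Ast = rho * Ag = 0.04 * 176839 = 7073.56 mm2
phi*Pn = 0.65 * 0.80 * (0.85 * 35 * (176839 - 7073.56) + 500 * 7073.56) / 1000
= 4465.4 kN

4465.4


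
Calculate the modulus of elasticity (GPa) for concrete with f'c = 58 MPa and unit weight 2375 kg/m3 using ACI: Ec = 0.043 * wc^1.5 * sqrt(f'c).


Ec = 0.043 * 2375^1.5 * sqrt(58) / 1000
= 37.9 GPa

37.9


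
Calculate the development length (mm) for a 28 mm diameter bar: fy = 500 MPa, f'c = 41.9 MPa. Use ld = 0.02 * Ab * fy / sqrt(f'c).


Ab = pi * 28^2 / 4 = 615.752 mm2
ld = 0.02 * 615.752 * 500 / sqrt(41.9)
= 951.3 mm

951.3


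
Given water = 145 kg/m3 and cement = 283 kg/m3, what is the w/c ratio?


w/c = water / cement
w/c = 145 / 283 = 0.512

0.512


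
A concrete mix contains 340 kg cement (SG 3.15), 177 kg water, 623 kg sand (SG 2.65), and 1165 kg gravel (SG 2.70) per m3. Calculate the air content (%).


Vol cement = 340 / (3.15 * 1000) = 0.107937 m3
Vol water = 177 / 1000 = 0.177 m3
Vol sand = 623 / (2.65 * 1000) = 0.235094 m3
Vol gravel = 1165 / (2.70 * 1000) = 0.431481 m3
Total solid + water volume = 0.951512 m3
Air = (1 - 0.951512) * 100 = 4.85%

4.85


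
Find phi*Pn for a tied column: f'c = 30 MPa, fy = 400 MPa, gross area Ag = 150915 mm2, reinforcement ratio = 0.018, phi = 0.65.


Ast = rho * Ag = 0.018 * 150915 = 2716.47 mm2
phi*Pn = 0.65 * 0.80 * (0.85 * 30 * (150915 - 2716.47) + 400 * 2716.47) / 1000
= 2530.14 kN

2530.14


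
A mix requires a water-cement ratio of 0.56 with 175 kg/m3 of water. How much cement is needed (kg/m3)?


Cement = water / (w/c)
= 175 / 0.56
= 312.5 kg/m3

312.5


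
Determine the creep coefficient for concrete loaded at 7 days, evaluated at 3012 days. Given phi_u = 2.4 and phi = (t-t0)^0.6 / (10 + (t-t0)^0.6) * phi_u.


dt = 3012 - 7 = 3005
phi = 3005^0.6 / (10 + 3005^0.6) * 2.4
= 2.218

2.218


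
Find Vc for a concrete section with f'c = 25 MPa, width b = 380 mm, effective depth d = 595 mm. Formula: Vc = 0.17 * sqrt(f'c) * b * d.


Vc = 0.17 * sqrt(25) * 380 * 595 / 1000
= 192.19 kN

192.19


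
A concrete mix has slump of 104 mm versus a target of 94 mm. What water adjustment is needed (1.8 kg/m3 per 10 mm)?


Difference = 94 - 104 = -10 mm
Water adjustment = -10 * 1.8 / 10 = -1.8 kg/m3

-1.8


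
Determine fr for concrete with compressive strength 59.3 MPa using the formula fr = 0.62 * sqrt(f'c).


fr = 0.62 * sqrt(59.3)
= 4.774 MPa

4.774


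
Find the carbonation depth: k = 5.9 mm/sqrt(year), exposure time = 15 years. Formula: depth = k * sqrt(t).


depth = k * sqrt(t)
= 5.9 * sqrt(15)
= 22.85 mm

22.85


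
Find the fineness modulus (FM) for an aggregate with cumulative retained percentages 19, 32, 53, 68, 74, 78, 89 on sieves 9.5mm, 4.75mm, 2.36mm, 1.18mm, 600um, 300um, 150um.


FM = sum(cumulative % retained) / 100
= 413 / 100
= 4.13

4.13


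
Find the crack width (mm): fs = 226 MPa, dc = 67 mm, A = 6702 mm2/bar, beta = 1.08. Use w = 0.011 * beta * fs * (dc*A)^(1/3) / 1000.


w = 0.011 * beta * fs * (dc * A)^(1/3) / 1000
= 0.011 * 1.08 * 226 * (67 * 6702)^(1/3) / 1000
= 0.206 mm

0.206


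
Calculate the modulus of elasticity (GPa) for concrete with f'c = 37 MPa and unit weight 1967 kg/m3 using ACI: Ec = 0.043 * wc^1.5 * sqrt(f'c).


Ec = 0.043 * 1967^1.5 * sqrt(37) / 1000
= 22.82 GPa

22.82


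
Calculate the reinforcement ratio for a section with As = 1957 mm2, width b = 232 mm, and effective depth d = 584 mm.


rho = As / (b * d)
= 1957 / (232 * 584)
= 0.0144

0.0144


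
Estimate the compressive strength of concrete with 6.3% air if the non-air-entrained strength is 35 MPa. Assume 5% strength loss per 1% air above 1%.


Strength loss = (6.3 - 1) * 5 = 26.5%
f'c = 35 * (1 - 26.5/100)
= 25.72 MPa

25.72


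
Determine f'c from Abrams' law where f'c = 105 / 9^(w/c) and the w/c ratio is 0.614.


f'c = 105 / 9^0.614
= 105 / 3.854
= 27.24 MPa

27.24


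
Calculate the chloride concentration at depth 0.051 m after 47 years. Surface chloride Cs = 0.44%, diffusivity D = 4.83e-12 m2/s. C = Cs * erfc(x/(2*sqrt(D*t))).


t_seconds = 47 * 365.25 * 24 * 3600 = 1483207200.0 s
arg = 0.051 / (2 * sqrt(4.83e-12 * 1483207200.0))
= 0.3013
erfc(0.3013) = 0.6701
C = 0.44 * 0.6701 = 0.2948%

0.2948


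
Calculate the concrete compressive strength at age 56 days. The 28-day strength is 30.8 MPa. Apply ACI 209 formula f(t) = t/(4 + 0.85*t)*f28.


f(56) = 56 / (4 + 0.85 * 56) * 30.8
= 56 / 51.6 * 30.8
= 33.43 MPa

33.43


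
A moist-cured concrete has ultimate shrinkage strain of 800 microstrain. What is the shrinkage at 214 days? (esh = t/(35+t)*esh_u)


esh(214) = 214 / (35 + 214) * 800
= 214 / 249 * 800
= 687.6 microstrain

687.6


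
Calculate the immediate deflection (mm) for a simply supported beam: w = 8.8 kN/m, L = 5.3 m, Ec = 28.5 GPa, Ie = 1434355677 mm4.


Convert: L = 5.3 m = 5300 mm, Ec = 28.5 GPa = 28500 MPa
delta = 5 * 8.8 * 5300^4 / (384 * 28500 * 1434355677)
= 2.21 mm

2.21


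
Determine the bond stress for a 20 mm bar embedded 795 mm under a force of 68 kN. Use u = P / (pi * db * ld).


u = P / (pi * db * ld)
= 68 * 1000 / (pi * 20 * 795)
= 1.361 MPa

1.361


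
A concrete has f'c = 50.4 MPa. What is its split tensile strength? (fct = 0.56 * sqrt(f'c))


fct = 0.56 * sqrt(50.4)
= 0.56 * 7.099
= 3.976 MPa

3.976


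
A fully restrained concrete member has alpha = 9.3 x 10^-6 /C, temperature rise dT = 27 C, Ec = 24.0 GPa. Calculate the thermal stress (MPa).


sigma = alpha * dT * Ec
= 9.3e-6 * 27 * 24.0 * 1000
= 6.026 MPa

6.026


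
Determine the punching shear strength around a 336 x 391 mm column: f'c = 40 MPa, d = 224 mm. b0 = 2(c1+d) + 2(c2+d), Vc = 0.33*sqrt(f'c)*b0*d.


b0 = 2*(336 + 224) + 2*(391 + 224) = 2350 mm
Vc = 0.33 * sqrt(40) * 2350 * 224 / 1000
= 1098.65 kN

1098.65


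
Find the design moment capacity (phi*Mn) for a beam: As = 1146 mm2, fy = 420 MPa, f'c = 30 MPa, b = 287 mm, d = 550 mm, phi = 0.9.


a = As * fy / (0.85 * f'c * b)
= 1146 * 420 / (0.85 * 30 * 287)
= 65.7676 mm
Mn = As * fy * (d - a/2) / 10^6
= 248.8984 kN-m
phi*Mn = 0.9 * 248.8984 = 224.01 kN-m

224.01


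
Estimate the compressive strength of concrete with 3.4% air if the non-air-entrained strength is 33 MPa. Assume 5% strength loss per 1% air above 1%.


Strength loss = (3.4 - 1) * 5 = 12.0%
f'c = 33 * (1 - 12.0/100)
= 29.04 MPa

29.04


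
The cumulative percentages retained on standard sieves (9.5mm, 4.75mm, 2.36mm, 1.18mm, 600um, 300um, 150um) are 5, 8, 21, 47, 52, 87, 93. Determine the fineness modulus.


FM = sum(cumulative % retained) / 100
= 313 / 100
= 3.13

3.13


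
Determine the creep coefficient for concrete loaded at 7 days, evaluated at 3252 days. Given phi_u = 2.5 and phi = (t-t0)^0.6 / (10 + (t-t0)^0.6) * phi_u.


dt = 3252 - 7 = 3245
phi = 3245^0.6 / (10 + 3245^0.6) * 2.5
= 2.319

2.319


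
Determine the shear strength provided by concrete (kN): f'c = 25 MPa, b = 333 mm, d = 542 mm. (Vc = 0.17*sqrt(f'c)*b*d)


Vc = 0.17 * sqrt(25) * 333 * 542 / 1000
= 153.41 kN

153.41


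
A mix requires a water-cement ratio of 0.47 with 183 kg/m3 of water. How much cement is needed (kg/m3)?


Cement = water / (w/c)
= 183 / 0.47
= 389.4 kg/m3

389.4


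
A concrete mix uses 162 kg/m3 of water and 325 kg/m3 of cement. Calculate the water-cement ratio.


w/c = water / cement
w/c = 162 / 325 = 0.498

0.498


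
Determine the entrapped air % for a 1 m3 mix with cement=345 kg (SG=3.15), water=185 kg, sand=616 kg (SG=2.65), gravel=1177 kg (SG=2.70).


Vol cement = 345 / (3.15 * 1000) = 0.109524 m3
Vol water = 185 / 1000 = 0.185 m3
Vol sand = 616 / (2.65 * 1000) = 0.232453 m3
Vol gravel = 1177 / (2.70 * 1000) = 0.435926 m3
Total solid + water volume = 0.962903 m3
Air = (1 - 0.962903) * 100 = 3.71%

3.71


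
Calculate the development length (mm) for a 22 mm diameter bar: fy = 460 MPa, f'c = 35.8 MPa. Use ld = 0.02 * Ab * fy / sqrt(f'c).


Ab = pi * 22^2 / 4 = 380.133 mm2
ld = 0.02 * 380.133 * 460 / sqrt(35.8)
= 584.5 mm

584.5


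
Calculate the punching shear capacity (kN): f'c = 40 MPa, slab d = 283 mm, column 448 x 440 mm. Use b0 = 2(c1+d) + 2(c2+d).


b0 = 2*(448 + 283) + 2*(440 + 283) = 2908 mm
Vc = 0.33 * sqrt(40) * 2908 * 283 / 1000
= 1717.61 kN

1717.61


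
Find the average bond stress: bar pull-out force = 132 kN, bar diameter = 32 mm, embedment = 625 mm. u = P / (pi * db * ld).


u = P / (pi * db * ld)
= 132 * 1000 / (pi * 32 * 625)
= 2.101 MPa

2.101


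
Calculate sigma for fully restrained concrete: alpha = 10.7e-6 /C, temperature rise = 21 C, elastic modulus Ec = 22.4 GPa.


sigma = alpha * dT * Ec
= 10.7e-6 * 21 * 22.4 * 1000
= 5.033 MPa

5.033


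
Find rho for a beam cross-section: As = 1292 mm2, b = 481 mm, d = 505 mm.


rho = As / (b * d)
= 1292 / (481 * 505)
= 0.0053

0.0053


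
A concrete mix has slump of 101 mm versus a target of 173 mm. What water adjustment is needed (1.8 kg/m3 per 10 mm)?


Difference = 173 - 101 = 72 mm
Water adjustment = 72 * 1.8 / 10 = 13.0 kg/m3

13.0


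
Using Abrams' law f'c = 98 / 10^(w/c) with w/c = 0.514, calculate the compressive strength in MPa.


f'c = 98 / 10^0.514
= 98 / 3.266
= 30.01 MPa

30.01


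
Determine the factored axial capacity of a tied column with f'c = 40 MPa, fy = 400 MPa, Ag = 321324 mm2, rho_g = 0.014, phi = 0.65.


Ast = rho * Ag = 0.014 * 321324 = 4498.536 mm2
phi*Pn = 0.65 * 0.80 * (0.85 * 40 * (321324 - 4498.536) + 400 * 4498.536) / 1000
= 6537.17 kN

6537.17


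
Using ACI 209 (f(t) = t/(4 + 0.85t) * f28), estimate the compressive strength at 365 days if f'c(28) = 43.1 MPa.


f(365) = 365 / (4 + 0.85 * 365) * 43.1
= 365 / 314.25 * 43.1
= 50.06 MPa

50.06


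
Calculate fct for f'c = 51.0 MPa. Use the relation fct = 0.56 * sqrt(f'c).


fct = 0.56 * sqrt(51.0)
= 0.56 * 7.141
= 3.999 MPa

3.999


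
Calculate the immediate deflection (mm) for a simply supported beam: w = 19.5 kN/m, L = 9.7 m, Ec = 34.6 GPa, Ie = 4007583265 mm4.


Convert: L = 9.7 m = 9700 mm, Ec = 34.6 GPa = 34600 MPa
delta = 5 * 19.5 * 9700^4 / (384 * 34600 * 4007583265)
= 16.21 mm

16.21


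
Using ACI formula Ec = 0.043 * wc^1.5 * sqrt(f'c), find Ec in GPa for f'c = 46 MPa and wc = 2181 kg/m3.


Ec = 0.043 * 2181^1.5 * sqrt(46) / 1000
= 29.71 GPa

29.71


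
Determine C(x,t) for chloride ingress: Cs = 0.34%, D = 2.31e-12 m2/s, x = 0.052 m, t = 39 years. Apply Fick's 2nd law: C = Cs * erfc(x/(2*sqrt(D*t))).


t_seconds = 39 * 365.25 * 24 * 3600 = 1230746400.0 s
arg = 0.052 / (2 * sqrt(2.31e-12 * 1230746400.0))
= 0.4876
erfc(0.4876) = 0.4904
C = 0.34 * 0.4904 = 0.1668%

0.1668


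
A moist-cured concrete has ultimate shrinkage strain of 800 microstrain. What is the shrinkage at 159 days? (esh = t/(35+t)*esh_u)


esh(159) = 159 / (35 + 159) * 800
= 159 / 194 * 800
= 655.7 microstrain

655.7


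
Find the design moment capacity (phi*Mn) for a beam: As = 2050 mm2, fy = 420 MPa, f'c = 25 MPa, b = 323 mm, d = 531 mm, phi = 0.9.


a = As * fy / (0.85 * f'c * b)
= 2050 * 420 / (0.85 * 25 * 323)
= 125.4416 mm
Mn = As * fy * (d - a/2) / 10^6
= 403.1884 kN-m
phi*Mn = 0.9 * 403.1884 = 362.87 kN-m

362.87


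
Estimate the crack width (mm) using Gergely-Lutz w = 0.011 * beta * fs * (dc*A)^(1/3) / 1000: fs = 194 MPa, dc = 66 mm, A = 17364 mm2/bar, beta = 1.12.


w = 0.011 * beta * fs * (dc * A)^(1/3) / 1000
= 0.011 * 1.12 * 194 * (66 * 17364)^(1/3) / 1000
= 0.25 mm

0.25


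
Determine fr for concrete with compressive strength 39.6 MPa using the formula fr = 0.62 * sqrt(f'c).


fr = 0.62 * sqrt(39.6)
= 3.902 MPa

3.902


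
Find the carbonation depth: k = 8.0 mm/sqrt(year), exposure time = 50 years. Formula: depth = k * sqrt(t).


depth = k * sqrt(t)
= 8.0 * sqrt(50)
= 56.57 mm

56.57


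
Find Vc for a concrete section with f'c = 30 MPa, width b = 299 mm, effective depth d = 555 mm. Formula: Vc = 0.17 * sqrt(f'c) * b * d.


Vc = 0.17 * sqrt(30) * 299 * 555 / 1000
= 154.52 kN

154.52


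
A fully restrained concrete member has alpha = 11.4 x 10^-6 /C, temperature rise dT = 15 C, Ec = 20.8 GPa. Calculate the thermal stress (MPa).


sigma = alpha * dT * Ec
= 11.4e-6 * 15 * 20.8 * 1000
= 3.557 MPa

3.557


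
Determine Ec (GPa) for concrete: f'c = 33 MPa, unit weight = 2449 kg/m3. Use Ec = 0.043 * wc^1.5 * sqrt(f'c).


Ec = 0.043 * 2449^1.5 * sqrt(33) / 1000
= 29.94 GPa

29.94


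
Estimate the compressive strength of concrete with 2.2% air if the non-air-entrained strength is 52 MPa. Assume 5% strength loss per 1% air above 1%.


Strength loss = (2.2 - 1) * 5 = 6.0%
f'c = 52 * (1 - 6.0/100)
= 48.88 MPa

48.88


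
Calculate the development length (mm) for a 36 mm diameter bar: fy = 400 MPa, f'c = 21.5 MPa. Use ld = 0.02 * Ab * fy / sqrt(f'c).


Ab = pi * 36^2 / 4 = 1017.876 mm2
ld = 0.02 * 1017.876 * 400 / sqrt(21.5)
= 1756.2 mm

1756.2


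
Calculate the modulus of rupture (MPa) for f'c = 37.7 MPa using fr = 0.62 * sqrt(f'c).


fr = 0.62 * sqrt(37.7)
= 3.807 MPa

3.807


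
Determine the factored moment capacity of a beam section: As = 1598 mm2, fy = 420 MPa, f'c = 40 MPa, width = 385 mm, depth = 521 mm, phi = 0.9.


a = As * fy / (0.85 * f'c * b)
= 1598 * 420 / (0.85 * 40 * 385)
= 51.2727 mm
Mn = As * fy * (d - a/2) / 10^6
= 332.4683 kN-m
phi*Mn = 0.9 * 332.4683 = 299.22 kN-m

299.22


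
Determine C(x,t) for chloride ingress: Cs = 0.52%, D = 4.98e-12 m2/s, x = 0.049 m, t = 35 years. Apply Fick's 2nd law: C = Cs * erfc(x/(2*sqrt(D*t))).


t_seconds = 35 * 365.25 * 24 * 3600 = 1104516000.0 s
arg = 0.049 / (2 * sqrt(4.98e-12 * 1104516000.0))
= 0.3303
erfc(0.3303) = 0.6404
C = 0.52 * 0.6404 = 0.333%

0.333


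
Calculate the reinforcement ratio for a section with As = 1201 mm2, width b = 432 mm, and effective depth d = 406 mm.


rho = As / (b * d)
= 1201 / (432 * 406)
= 0.0068

0.0068


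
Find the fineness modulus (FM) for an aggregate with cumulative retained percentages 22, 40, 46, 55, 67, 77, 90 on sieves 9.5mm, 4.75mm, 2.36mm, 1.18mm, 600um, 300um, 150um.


FM = sum(cumulative % retained) / 100
= 397 / 100
= 3.97

3.97


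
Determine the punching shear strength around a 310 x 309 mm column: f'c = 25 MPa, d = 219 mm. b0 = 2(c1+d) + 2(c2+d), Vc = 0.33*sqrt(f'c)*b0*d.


b0 = 2*(310 + 219) + 2*(309 + 219) = 2114 mm
Vc = 0.33 * sqrt(25) * 2114 * 219 / 1000
= 763.89 kN

763.89


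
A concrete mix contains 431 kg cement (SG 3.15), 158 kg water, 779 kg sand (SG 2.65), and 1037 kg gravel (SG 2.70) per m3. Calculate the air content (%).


Vol cement = 431 / (3.15 * 1000) = 0.136825 m3
Vol water = 158 / 1000 = 0.158 m3
Vol sand = 779 / (2.65 * 1000) = 0.293962 m3
Vol gravel = 1037 / (2.70 * 1000) = 0.384074 m3
Total solid + water volume = 0.972862 m3
Air = (1 - 0.972862) * 100 = 2.71%

2.71


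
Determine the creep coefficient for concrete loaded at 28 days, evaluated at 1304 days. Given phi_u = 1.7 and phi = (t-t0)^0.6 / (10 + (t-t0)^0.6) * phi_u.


dt = 1304 - 28 = 1276
phi = 1276^0.6 / (10 + 1276^0.6) * 1.7
= 1.495

1.495


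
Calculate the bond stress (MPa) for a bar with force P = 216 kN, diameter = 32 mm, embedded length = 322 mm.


u = P / (pi * db * ld)
= 216 * 1000 / (pi * 32 * 322)
= 6.673 MPa

6.673


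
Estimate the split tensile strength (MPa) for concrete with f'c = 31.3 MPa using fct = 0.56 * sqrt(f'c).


fct = 0.56 * sqrt(31.3)
= 0.56 * 5.595
= 3.133 MPa

3.133


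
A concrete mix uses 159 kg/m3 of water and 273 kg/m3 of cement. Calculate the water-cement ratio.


w/c = water / cement
w/c = 159 / 273 = 0.582

0.582


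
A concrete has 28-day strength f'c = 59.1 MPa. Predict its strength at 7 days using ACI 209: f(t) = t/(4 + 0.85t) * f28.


f(7) = 7 / (4 + 0.85 * 7) * 59.1
= 7 / 9.95 * 59.1
= 41.58 MPa

41.58


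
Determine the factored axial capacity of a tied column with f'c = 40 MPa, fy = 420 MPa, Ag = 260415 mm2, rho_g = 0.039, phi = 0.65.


Ast = rho * Ag = 0.039 * 260415 = 10156.185 mm2
phi*Pn = 0.65 * 0.80 * (0.85 * 40 * (260415 - 10156.185) + 420 * 10156.185) / 1000
= 6642.69 kN

6642.69


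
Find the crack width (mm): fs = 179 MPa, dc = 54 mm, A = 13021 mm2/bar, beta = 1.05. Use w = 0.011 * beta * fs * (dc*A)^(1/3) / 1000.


w = 0.011 * beta * fs * (dc * A)^(1/3) / 1000
= 0.011 * 1.05 * 179 * (54 * 13021)^(1/3) / 1000
= 0.184 mm

0.184


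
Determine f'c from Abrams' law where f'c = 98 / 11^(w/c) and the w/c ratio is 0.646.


f'c = 98 / 11^0.646
= 98 / 4.707
= 20.82 MPa

20.82


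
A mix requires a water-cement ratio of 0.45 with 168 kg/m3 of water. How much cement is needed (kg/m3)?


Cement = water / (w/c)
= 168 / 0.45
= 373.3 kg/m3

373.3


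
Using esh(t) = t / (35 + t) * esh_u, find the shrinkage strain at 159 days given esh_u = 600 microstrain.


esh(159) = 159 / (35 + 159) * 600
= 159 / 194 * 600
= 491.8 microstrain

491.8


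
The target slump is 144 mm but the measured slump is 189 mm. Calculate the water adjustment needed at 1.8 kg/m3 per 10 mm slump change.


Difference = 144 - 189 = -45 mm
Water adjustment = -45 * 1.8 / 10 = -8.1 kg/m3

-8.1
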